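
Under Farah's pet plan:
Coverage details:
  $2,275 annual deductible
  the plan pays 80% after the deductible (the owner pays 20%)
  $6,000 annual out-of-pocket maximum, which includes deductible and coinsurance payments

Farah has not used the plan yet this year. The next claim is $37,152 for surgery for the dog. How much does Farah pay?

Nothing has been paid toward the $2,275 deductible, so the first $2,275 of this charge is applied there.
After the $2,275 deductible portion, $37,152 − $2,275 = $34,877 is subject to coinsurance.
Coinsurance: $34,877 × 20% = $6,975.40.
So the owner owes $2,275 + $6,975.40 = $9,250.40 before any cap.
Adding $9,250.40 to the $0 already spent would give $9,250.40, which exceeds the $6,000 cap; the owner pays just $6,000 − $0 = $6,000.

$6,000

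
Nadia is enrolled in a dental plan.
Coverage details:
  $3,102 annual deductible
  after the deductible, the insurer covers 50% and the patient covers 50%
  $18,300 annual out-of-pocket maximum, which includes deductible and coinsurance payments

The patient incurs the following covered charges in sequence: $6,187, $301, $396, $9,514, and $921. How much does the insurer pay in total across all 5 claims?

$7,108.50

Claim 1 ($6,187): $3,102 to deductible, leaving $3,085; 50% of $3,085 = $1,542.50. Cost to patient: $4,644.50. OOP to date $4,644.50. Plan pays $6,187 − $4,644.50 = $1,542.50.
Claim 2 ($301): deductible already satisfied, so patient's share is 50% × $301 = $150.50. Patient pays $150.50; OOP now $4,795. Insurer: $301 − $150.50 = $150.50.
Claim 3 ($396): deductible met; 50% of $396 = $198. Patient pays $198; OOP now $4,993. Insurer: $396 − $198 = $198.
Claim 4 ($9,514): deductible met; 50% of $9,514 = $4,757. Patient owes $4,757 (running OOP $9,750). Insurer: $9,514 − $4,757 = $4,757.
Claim 5 ($921): 50% coinsurance on $921 = $460.50. Patient owes $460.50 (running OOP $10,210.50). Insurer: $921 − $460.50 = $460.50.
Insurer total: $1,542.50 + $150.50 + $198 + $4,757 + $460.50 = $7,108.50.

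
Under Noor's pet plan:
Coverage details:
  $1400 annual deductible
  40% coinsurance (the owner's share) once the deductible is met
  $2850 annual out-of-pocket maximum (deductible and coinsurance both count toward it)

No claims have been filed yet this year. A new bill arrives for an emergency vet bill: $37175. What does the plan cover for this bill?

Deductible not yet touched, so the first $1400 of the bill goes to the deductible.
That leaves $37175 − $1400 = $35775 for coinsurance.
Coinsurance: $35775 × 40% = $14310.
So the owner owes $1400 + $14310 = $15710 before any cap.
Adding $15710 to the $0 already spent would give $15710, which exceeds the $2850 cap; the owner pays just $2850 − $0 = $2850.
The insurer covers the remainder: $37175 − $2850 = $34325.

$34325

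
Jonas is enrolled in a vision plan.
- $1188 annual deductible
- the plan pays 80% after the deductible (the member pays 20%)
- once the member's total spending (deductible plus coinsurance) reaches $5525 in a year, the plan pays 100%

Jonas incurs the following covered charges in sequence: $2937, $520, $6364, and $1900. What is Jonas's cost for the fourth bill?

Bill 1, $2937: $1188 finishes the deductible; $1749 goes to coinsurance; member's 20% is $349.80. Cost to member: $1537.80. OOP to date $1537.80.
Bill 2, $520: deductible met; 20% of $520 = $104. Member owes $104 (running OOP $1641.80).
Bill 3, $6364: 20% coinsurance on $6364 = $1272.80. Member pays $1272.80; OOP now $2914.60.
Bill 4, $1900: deductible met; 20% of $1900 = $380. Member pays $380; OOP now $3294.60.

$380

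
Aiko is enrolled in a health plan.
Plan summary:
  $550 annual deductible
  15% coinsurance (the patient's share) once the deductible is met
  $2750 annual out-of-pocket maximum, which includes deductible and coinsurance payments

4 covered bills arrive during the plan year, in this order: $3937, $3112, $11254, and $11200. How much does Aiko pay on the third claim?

$1225.15

Claim 1 ($3937): $550 to deductible, leaving $3387; coinsurance $3387 × 15% = $508.05. Patient pays $1058.05; OOP now $1058.05.
Claim 2 ($3112): 15% coinsurance on $3112 = $466.80. Patient pays $466.80; OOP now $1524.85.
Claim 3 ($11254): 15% coinsurance on $11254 = $1688.10. Adding that to $1524.85 gives $3212.95, past the $2750 cap; patient pays only $2750 − $1524.85 = $1225.15.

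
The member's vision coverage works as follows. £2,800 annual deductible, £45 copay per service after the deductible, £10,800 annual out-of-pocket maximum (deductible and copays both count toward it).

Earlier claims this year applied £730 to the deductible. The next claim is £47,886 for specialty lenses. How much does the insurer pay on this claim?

£45,771

Deductible still to meet: £2,800 − £730 = £2,070.
After the £2,070 deductible portion, £47,886 − £2,070 = £45,816 is subject to the copay.
Copay on this service: £45.
Member responsibility before any cap: £2,070 + £45 = £2,115.
Total out-of-pocket so far would be £730 + £2,115 = £2,845, below the £10,800 cap — no reduction.
The plan picks up £47,886 − £2,115 = £45,771.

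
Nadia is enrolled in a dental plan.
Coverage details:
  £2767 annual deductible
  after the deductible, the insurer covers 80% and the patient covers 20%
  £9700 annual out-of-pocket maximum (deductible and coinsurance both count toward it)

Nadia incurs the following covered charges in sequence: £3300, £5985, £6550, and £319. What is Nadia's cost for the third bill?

£1310

Claim 1 (£3300): £2767 to deductible, leaving £533; 20% of £533 = £106.60. Patient owes £2873.60 (running OOP £2873.60).
Claim 2 (£5985): 20% coinsurance on £5985 = £1197. Patient pays £1197; OOP now £4070.60.
Claim 3 (£6550): 20% coinsurance on £6550 = £1310. Patient pays £1310; OOP now £5380.60.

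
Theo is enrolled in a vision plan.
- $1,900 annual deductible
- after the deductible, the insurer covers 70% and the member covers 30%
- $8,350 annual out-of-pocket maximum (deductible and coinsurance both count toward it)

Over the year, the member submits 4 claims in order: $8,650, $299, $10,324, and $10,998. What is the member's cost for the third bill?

Claim 1 ($8,650): $1,900 to deductible, leaving $6,750; coinsurance $6,750 × 30% = $2,025. Member owes $3,925 (running OOP $3,925).
Claim 2 ($299): deductible already satisfied, so member's share is 30% × $299 = $89.70. Cost to member: $89.70. OOP to date $4,014.70.
Claim 3 ($10,324): 30% coinsurance on $10,324 = $3,097.20. Cost to member: $3,097.20. OOP to date $7,111.90.

$3,097.20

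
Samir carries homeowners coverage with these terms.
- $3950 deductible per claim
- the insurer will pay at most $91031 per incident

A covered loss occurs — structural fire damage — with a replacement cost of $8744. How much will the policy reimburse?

After the deductible, $8744 − $3950 = $4794 remains.
$4794 ≤ $91031, so the limit doesn't bind; insurer pays $4794.

$4794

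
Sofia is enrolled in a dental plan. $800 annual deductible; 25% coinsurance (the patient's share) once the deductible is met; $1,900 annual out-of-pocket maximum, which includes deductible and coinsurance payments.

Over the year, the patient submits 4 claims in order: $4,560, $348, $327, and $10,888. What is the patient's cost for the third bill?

$73

Claim 1 ($4,560): $800 to deductible, leaving $3,760; 25% of $3,760 = $940. Cost to patient: $1,740. OOP to date $1,740.
Claim 2 ($348): deductible met; 25% of $348 = $87. Patient pays $87; OOP now $1,827.
Claim 3 ($327): 25% coinsurance on $327 = $81.75. That would push OOP to $1,908.75, over the $1,900 cap, so patient pays $1,900 − $1,827 = $73.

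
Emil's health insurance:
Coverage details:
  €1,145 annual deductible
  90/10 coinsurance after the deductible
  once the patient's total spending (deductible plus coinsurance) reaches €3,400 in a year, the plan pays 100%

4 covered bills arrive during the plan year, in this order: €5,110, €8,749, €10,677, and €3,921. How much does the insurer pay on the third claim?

€9,693.40

Claim 1 (€5,110): €1,145 to deductible, leaving €3,965; 10% of €3,965 = €396.50. Patient owes €1,541.50 (running OOP €1,541.50). Insurer: €5,110 − €1,541.50 = €3,568.50.
Claim 2 (€8,749): 10% coinsurance on €8,749 = €874.90. Cost to patient: €874.90. OOP to date €2,416.40. Plan pays €8,749 − €874.90 = €7,874.10.
Claim 3 (€10,677): deductible met; 10% of €10,677 = €1,067.70. OOP would hit €3,484.10 > €3,400, so the cap limits the patient to €3,400 − €2,416.40 = €983.60. Insurer: €10,677 − €983.60 = €9,693.40.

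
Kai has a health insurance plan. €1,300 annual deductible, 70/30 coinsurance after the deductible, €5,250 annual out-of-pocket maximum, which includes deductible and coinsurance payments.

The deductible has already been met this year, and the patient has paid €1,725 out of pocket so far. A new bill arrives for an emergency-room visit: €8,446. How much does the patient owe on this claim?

The deductible is already satisfied, so the full bill goes to coinsurance.
Coinsurance: €8,446 × 30% = €2,533.80.
Total out-of-pocket so far would be €1,725 + €2,533.80 = €4,258.80, below the €5,250 cap — no reduction.

€2,533.80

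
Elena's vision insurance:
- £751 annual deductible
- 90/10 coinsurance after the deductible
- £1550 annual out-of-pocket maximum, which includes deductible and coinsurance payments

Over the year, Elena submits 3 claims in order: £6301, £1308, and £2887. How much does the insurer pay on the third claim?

#1 (£6301): £751 to deductible, leaving £5550; coinsurance £5550 × 10% = £555. Cost to member: £1306. OOP to date £1306. Insurer: £6301 − £1306 = £4995.
#2 (£1308): deductible met; 10% of £1308 = £130.80. Cost to member: £130.80. OOP to date £1436.80. Insurer: £1308 − £130.80 = £1177.20.
#3 (£2887): deductible already satisfied, so member's share is 10% × £2887 = £288.70. OOP would hit £1725.50 > £1550, so the cap limits the member to £1550 − £1436.80 = £113.20. Insurer: £2887 − £113.20 = £2773.80.

£2773.80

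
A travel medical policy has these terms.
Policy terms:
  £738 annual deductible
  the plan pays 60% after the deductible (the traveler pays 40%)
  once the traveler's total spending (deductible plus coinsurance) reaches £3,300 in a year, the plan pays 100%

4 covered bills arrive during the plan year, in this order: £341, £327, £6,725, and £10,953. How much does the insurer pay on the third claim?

£4,093

Claim 1 (£341): entire amount goes to the deductible. Cost to traveler: £341. OOP to date £341. Insurer: £341 − £341 = £0.
Claim 2 (£327): fully absorbed by the deductible. Traveler owes £327 (running OOP £668). Insurer: £327 − £327 = £0.
Claim 3 (£6,725): deductible takes £70, £6,655 remains; coinsurance £6,655 × 40% = £2,662. Claim cost before the cap: £70 + £2,662 = £2,732. That would push OOP to £3,400, over the £3,300 cap, so traveler pays £3,300 − £668 = £2,632. Insurer: £6,725 − £2,632 = £4,093.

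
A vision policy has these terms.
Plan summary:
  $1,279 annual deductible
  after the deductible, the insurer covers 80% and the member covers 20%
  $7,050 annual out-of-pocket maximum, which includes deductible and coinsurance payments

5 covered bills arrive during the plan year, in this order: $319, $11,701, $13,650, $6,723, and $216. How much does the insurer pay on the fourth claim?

$5,830.20

#1 ($319): entire amount goes to the deductible. Member pays $319; OOP now $319. Plan pays $319 − $319 = $0.
#2 ($11,701): $960 to deductible, leaving $10,741; member's 20% is $2,148.20. Member owes $3,108.20 (running OOP $3,427.20). Plan pays $11,701 − $3,108.20 = $8,592.80.
#3 ($13,650): deductible already satisfied, so member's share is 20% × $13,650 = $2,730. Member pays $2,730; OOP now $6,157.20. Plan pays $13,650 − $2,730 = $10,920.
#4 ($6,723): deductible met; 20% of $6,723 = $1,344.60. OOP would hit $7,501.80 > $7,050, so the cap limits the member to $7,050 − $6,157.20 = $892.80. Insurer: $6,723 − $892.80 = $5,830.20.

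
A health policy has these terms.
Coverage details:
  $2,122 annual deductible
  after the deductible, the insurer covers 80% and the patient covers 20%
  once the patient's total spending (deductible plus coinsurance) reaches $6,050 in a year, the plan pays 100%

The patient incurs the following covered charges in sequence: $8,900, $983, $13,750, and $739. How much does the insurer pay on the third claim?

$11,374.20

Bill 1, $8,900: $2,122 to deductible, leaving $6,778; coinsurance $6,778 × 20% = $1,355.60. Patient pays $3,477.60; OOP now $3,477.60. Plan pays $8,900 − $3,477.60 = $5,422.40.
Bill 2, $983: 20% coinsurance on $983 = $196.60. Patient pays $196.60; OOP now $3,674.20. Plan pays $983 − $196.60 = $786.40.
Bill 3, $13,750: 20% coinsurance on $13,750 = $2,750. That would push OOP to $6,424.20, over the $6,050 cap, so patient pays $6,050 − $3,674.20 = $2,375.80. Plan pays $13,750 − $2,375.80 = $11,374.20.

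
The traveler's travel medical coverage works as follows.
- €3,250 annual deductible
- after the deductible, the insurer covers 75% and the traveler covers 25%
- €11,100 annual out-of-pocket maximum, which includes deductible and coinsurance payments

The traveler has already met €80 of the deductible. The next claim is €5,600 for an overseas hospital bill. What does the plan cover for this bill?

€1,822.50

Remaining deductible: €3,250 − €80 = €3,170.
That leaves €5,600 − €3,170 = €2,430 for coinsurance.
25% of €2,430 = €607.50 falls to the traveler.
Traveler responsibility before any cap: €3,170 + €607.50 = €3,777.50.
Year-to-date out-of-pocket becomes €80 + €3,777.50 = €3,857.50, still under the €11,100 maximum, so no cap applies.
The plan picks up €5,600 − €3,777.50 = €1,822.50.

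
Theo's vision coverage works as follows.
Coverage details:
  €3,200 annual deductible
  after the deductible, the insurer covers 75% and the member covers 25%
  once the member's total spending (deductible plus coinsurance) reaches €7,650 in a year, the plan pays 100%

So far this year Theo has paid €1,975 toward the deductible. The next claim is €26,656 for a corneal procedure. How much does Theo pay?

€1,975 of the €3,200 deductible is already met, leaving €1,225.
The remaining €25,431 (= €26,656 − €1,225) moves to coinsurance.
Coinsurance: €25,431 × 25% = €6,357.75.
So the member owes €1,225 + €6,357.75 = €7,582.75 before any cap.
Adding €7,582.75 to the €1,975 already spent would give €9,557.75, which exceeds the €7,650 cap; the member pays just €7,650 − €1,975 = €5,675.

€5,675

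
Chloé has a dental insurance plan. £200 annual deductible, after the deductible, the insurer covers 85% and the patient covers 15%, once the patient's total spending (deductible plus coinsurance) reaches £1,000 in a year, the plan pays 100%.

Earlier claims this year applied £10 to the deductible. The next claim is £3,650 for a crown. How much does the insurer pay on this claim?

Deductible still to meet: £200 − £10 = £190.
After the £190 deductible portion, £3,650 − £190 = £3,460 is subject to coinsurance.
Patient's 15% share of £3,460 is £519.
That puts the patient's cost at £190 + £519 = £709 before any cap.
Year-to-date out-of-pocket becomes £10 + £709 = £719, still under the £1,000 maximum, so no cap applies.
The plan picks up £3,650 − £709 = £2,941.

£2,941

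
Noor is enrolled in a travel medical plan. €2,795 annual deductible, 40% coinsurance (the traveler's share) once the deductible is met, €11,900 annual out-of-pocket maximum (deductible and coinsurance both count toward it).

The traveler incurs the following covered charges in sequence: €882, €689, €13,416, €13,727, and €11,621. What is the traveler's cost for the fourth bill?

#1 (€882): entire amount goes to the deductible. Traveler pays €882; OOP now €882.
#2 (€689): entire amount goes to the deductible. Traveler owes €689 (running OOP €1,571).
#3 (€13,416): €1,224 finishes the deductible; €12,192 goes to coinsurance; coinsurance €12,192 × 40% = €4,876.80. Traveler owes €6,100.80 (running OOP €7,671.80).
#4 (€13,727): 40% coinsurance on €13,727 = €5,490.80. That would push OOP to €13,162.60, over the €11,900 cap, so traveler pays €11,900 − €7,671.80 = €4,228.20.

€4,228.20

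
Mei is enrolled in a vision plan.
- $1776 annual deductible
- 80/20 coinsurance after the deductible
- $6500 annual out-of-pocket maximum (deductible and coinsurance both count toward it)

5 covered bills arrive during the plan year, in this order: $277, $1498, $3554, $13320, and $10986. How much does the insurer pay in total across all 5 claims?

#1 ($277): all of it applies to the deductible. Member pays $277; OOP now $277. Insurer: $277 − $277 = $0.
#2 ($1498): entire amount goes to the deductible. Cost to member: $1498. OOP to date $1775. Insurer: $1498 − $1498 = $0.
#3 ($3554): $1 to deductible, leaving $3553; member's 20% is $710.60. Member pays $711.60; OOP now $2486.60. Insurer: $3554 − $711.60 = $2842.40.
#4 ($13320): deductible already satisfied, so member's share is 20% × $13320 = $2664. Member pays $2664; OOP now $5150.60. Plan pays $13320 − $2664 = $10656.
#5 ($10986): 20% coinsurance on $10986 = $2197.20. That would push OOP to $7347.80, over the $6500 cap, so member pays $6500 − $5150.60 = $1349.40. Plan pays $10986 − $1349.40 = $9636.60.
Insurer total = bills − member's total = $29635 − $6500 = $23135.

$23135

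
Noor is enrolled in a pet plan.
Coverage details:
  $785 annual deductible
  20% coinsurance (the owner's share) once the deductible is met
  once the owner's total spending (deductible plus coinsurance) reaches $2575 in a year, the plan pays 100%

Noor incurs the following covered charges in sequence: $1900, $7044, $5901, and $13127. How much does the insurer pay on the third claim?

$5742.80

Claim 1 ($1900): $785 to deductible, leaving $1115; owner's 20% is $223. Cost to owner: $1008. OOP to date $1008. Insurer: $1900 − $1008 = $892.
Claim 2 ($7044): deductible met; 20% of $7044 = $1408.80. Owner pays $1408.80; OOP now $2416.80. Plan pays $7044 − $1408.80 = $5635.20.
Claim 3 ($5901): deductible already satisfied, so owner's share is 20% × $5901 = $1180.20. That would push OOP to $3597, over the $2575 cap, so owner pays $2575 − $2416.80 = $158.20. Insurer: $5901 − $158.20 = $5742.80.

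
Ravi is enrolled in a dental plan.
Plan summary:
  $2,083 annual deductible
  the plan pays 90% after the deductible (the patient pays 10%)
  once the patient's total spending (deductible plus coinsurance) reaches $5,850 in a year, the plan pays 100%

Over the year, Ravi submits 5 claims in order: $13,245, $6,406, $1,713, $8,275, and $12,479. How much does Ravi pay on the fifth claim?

$1,011.40

Claim 1 ($13,245): $2,083 finishes the deductible; $11,162 goes to coinsurance; coinsurance $11,162 × 10% = $1,116.20. Cost to patient: $3,199.20. OOP to date $3,199.20.
Claim 2 ($6,406): deductible already satisfied, so patient's share is 10% × $6,406 = $640.60. Patient owes $640.60 (running OOP $3,839.80).
Claim 3 ($1,713): 10% coinsurance on $1,713 = $171.30. Patient pays $171.30; OOP now $4,011.10.
Claim 4 ($8,275): deductible met; 10% of $8,275 = $827.50. Cost to patient: $827.50. OOP to date $4,838.60.
Claim 5 ($12,479): deductible met; 10% of $12,479 = $1,247.90. OOP would hit $6,086.50 > $5,850, so the cap limits the patient to $5,850 − $4,838.60 = $1,011.40.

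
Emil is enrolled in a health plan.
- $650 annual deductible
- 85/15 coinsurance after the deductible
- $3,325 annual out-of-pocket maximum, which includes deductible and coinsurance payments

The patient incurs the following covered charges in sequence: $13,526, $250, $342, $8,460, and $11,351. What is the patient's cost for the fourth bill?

$654.80

Bill 1, $13,526: deductible takes $650, $12,876 remains; patient's 15% is $1,931.40. Cost to patient: $2,581.40. OOP to date $2,581.40.
Bill 2, $250: deductible met; 15% of $250 = $37.50. Patient pays $37.50; OOP now $2,618.90.
Bill 3, $342: deductible already satisfied, so patient's share is 15% × $342 = $51.30. Cost to patient: $51.30. OOP to date $2,670.20.
Bill 4, $8,460: deductible already satisfied, so patient's share is 15% × $8,460 = $1,269. OOP would hit $3,939.20 > $3,325, so the cap limits the patient to $3,325 − $2,670.20 = $654.80.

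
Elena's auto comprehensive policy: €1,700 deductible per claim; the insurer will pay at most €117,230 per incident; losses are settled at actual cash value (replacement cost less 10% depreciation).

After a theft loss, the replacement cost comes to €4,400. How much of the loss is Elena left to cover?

€2,140

Actual cash value after 10% depreciation: €4,400 × 90% = €3,960.
Less the €1,700 deductible: €3,960 − €1,700 = €2,260.
That's under the €117,230 cap, so the insurer reimburses the full €2,260.
The policyholder bears the rest of the original loss: €4,400 − €2,260 = €2,140.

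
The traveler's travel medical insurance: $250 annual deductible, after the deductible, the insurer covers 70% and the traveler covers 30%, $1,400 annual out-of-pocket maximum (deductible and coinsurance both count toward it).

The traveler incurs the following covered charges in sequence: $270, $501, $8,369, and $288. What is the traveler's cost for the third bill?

$993.70

Claim 1 ($270): $250 to deductible, leaving $20; traveler's 30% is $6. Traveler pays $256; OOP now $256.
Claim 2 ($501): deductible met; 30% of $501 = $150.30. Traveler owes $150.30 (running OOP $406.30).
Claim 3 ($8,369): deductible already satisfied, so traveler's share is 30% × $8,369 = $2,510.70. That would push OOP to $2,917, over the $1,400 cap, so traveler pays $1,400 − $406.30 = $993.70.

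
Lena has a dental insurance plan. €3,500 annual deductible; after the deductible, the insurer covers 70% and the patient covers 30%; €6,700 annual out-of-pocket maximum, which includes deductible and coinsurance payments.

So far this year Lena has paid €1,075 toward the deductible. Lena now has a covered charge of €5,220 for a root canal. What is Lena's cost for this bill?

Deductible still to meet: €3,500 − €1,075 = €2,425.
The remaining €2,795 (= €5,220 − €2,425) moves to coinsurance.
Patient's 30% share of €2,795 is €838.50.
That puts the patient's cost at €2,425 + €838.50 = €3,263.50 before any cap.
Total out-of-pocket so far would be €1,075 + €3,263.50 = €4,338.50, below the €6,700 cap — no reduction.

€3,263.50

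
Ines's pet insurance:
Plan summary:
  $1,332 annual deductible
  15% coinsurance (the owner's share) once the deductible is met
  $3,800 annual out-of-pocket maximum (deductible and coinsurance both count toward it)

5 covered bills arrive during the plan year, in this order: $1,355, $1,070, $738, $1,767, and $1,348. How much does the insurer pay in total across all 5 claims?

$4,204.10

Bill 1, $1,355: $1,332 finishes the deductible; $23 goes to coinsurance; 15% of $23 = $3.45. Owner pays $1,335.45; OOP now $1,335.45. Plan pays $1,355 − $1,335.45 = $19.55.
Bill 2, $1,070: 15% coinsurance on $1,070 = $160.50. Owner owes $160.50 (running OOP $1,495.95). Plan pays $1,070 − $160.50 = $909.50.
Bill 3, $738: deductible met; 15% of $738 = $110.70. Owner pays $110.70; OOP now $1,606.65. Plan pays $738 − $110.70 = $627.30.
Bill 4, $1,767: 15% coinsurance on $1,767 = $265.05. Owner pays $265.05; OOP now $1,871.70. Insurer: $1,767 − $265.05 = $1,501.95.
Bill 5, $1,348: deductible already satisfied, so owner's share is 15% × $1,348 = $202.20. Cost to owner: $202.20. OOP to date $2,073.90. Insurer: $1,348 − $202.20 = $1,145.80.
Insurer total = bills − owner's total = $6,278 − $2,073.90 = $4,204.10.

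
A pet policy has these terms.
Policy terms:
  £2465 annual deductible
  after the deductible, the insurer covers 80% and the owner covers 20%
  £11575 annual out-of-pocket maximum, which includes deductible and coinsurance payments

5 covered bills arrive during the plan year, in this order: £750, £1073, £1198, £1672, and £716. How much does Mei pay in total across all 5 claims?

£3053.80

#1 (£750): fully absorbed by the deductible. Cost to owner: £750. OOP to date £750.
#2 (£1073): all of it applies to the deductible. Owner owes £1073 (running OOP £1823).
#3 (£1198): £642 to deductible, leaving £556; owner's 20% is £111.20. Cost to owner: £753.20. OOP to date £2576.20.
#4 (£1672): deductible already satisfied, so owner's share is 20% × £1672 = £334.40. Owner pays £334.40; OOP now £2910.60.
#5 (£716): 20% coinsurance on £716 = £143.20. Cost to owner: £143.20. OOP to date £3053.80.
Summing the owner's payments: £750 + £1073 + £753.20 + £334.40 + £143.20 = £3053.80.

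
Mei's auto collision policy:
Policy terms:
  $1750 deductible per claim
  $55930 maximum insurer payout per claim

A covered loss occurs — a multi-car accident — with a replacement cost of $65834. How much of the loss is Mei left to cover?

Less the $1750 deductible: $65834 − $1750 = $64084.
The $55930 per-incident cap binds; insurer pays $55930.
Driver's share is the uncovered remainder: $65834 − $55930 = $9904.

$9904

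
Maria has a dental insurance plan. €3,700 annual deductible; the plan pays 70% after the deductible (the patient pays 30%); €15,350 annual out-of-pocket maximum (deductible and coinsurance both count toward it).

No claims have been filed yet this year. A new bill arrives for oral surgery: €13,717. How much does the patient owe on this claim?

The full €3,700 deductible is still open; €3,700 of this bill applies to it.
After the €3,700 deductible portion, €13,717 − €3,700 = €10,017 is subject to coinsurance.
Patient's 30% share of €10,017 is €3,005.10.
So the patient owes €3,700 + €3,005.10 = €6,705.10 before any cap.
Year-to-date out-of-pocket becomes €0 + €6,705.10 = €6,705.10, still under the €15,350 maximum, so no cap applies.

€6,705.10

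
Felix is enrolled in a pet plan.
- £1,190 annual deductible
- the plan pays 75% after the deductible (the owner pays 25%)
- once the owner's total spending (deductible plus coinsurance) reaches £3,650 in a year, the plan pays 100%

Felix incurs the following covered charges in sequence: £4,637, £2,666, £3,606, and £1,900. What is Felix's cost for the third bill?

£901.50

Claim 1 (£4,637): £1,190 finishes the deductible; £3,447 goes to coinsurance; owner's 25% is £861.75. Owner pays £2,051.75; OOP now £2,051.75.
Claim 2 (£2,666): deductible met; 25% of £2,666 = £666.50. Owner owes £666.50 (running OOP £2,718.25).
Claim 3 (£3,606): 25% coinsurance on £3,606 = £901.50. Owner pays £901.50; OOP now £3,619.75.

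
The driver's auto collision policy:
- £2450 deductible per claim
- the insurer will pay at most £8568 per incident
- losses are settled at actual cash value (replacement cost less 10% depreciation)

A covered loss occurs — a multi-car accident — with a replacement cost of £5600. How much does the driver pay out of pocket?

£3010

At 10% depreciation, ACV = £5600 − £560 = £5040.
Less the £2450 deductible: £5040 − £2450 = £2590.
£2590 is within the £8568 limit, so the insurer pays £2590.
The driver bears the rest of the original loss: £5600 − £2590 = £3010.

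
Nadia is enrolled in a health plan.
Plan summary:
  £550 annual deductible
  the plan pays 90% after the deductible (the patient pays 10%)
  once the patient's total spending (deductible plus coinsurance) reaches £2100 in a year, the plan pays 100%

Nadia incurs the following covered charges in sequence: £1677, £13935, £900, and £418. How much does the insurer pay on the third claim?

£856.20

Claim 1 (£1677): deductible takes £550, £1127 remains; patient's 10% is £112.70. Patient pays £662.70; OOP now £662.70. Plan pays £1677 − £662.70 = £1014.30.
Claim 2 (£13935): deductible already satisfied, so patient's share is 10% × £13935 = £1393.50. Patient owes £1393.50 (running OOP £2056.20). Plan pays £13935 − £1393.50 = £12541.50.
Claim 3 (£900): 10% coinsurance on £900 = £90. Adding that to £2056.20 gives £2146.20, past the £2100 cap; patient pays only £2100 − £2056.20 = £43.80. Plan pays £900 − £43.80 = £856.20.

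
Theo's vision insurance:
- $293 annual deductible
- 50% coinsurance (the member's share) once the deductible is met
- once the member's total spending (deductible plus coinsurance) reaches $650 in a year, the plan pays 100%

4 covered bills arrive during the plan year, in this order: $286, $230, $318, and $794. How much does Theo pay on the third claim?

Claim 1 ($286): fully absorbed by the deductible. Cost to member: $286. OOP to date $286.
Claim 2 ($230): $7 finishes the deductible; $223 goes to coinsurance; coinsurance $223 × 50% = $111.50. Member owes $118.50 (running OOP $404.50).
Claim 3 ($318): deductible met; 50% of $318 = $159. Member owes $159 (running OOP $563.50).

$159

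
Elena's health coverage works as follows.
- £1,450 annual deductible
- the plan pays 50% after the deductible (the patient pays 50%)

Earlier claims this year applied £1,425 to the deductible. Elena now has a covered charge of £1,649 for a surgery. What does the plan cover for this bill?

Deductible still to meet: £1,450 − £1,425 = £25.
The remaining £1,624 (= £1,649 − £25) moves to coinsurance.
Coinsurance: £1,624 × 50% = £812.
Patient responsibility: £25 + £812 = £837.
The insurer covers the remainder: £1,649 − £837 = £812.

£812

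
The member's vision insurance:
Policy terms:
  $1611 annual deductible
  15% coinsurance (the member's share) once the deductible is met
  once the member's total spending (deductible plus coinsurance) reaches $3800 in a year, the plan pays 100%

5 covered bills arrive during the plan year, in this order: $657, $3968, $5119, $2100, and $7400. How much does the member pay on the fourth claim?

Claim 1 — $657: all of it applies to the deductible. Member owes $657 (running OOP $657).
Claim 2 — $3968: $954 to deductible, leaving $3014; member's 15% is $452.10. Member pays $1406.10; OOP now $2063.10.
Claim 3 — $5119: deductible already satisfied, so member's share is 15% × $5119 = $767.85. Member owes $767.85 (running OOP $2830.95).
Claim 4 — $2100: 15% coinsurance on $2100 = $315. Member owes $315 (running OOP $3145.95).

$315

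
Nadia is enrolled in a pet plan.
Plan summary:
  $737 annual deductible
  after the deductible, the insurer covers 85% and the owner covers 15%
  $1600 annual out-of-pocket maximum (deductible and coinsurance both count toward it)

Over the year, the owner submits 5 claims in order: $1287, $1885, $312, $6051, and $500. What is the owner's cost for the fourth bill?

Claim 1 ($1287): deductible takes $737, $550 remains; 15% of $550 = $82.50. Cost to owner: $819.50. OOP to date $819.50.
Claim 2 ($1885): 15% coinsurance on $1885 = $282.75. Owner owes $282.75 (running OOP $1102.25).
Claim 3 ($312): deductible met; 15% of $312 = $46.80. Cost to owner: $46.80. OOP to date $1149.05.
Claim 4 ($6051): deductible met; 15% of $6051 = $907.65. Adding that to $1149.05 gives $2056.70, past the $1600 cap; owner pays only $1600 − $1149.05 = $450.95.

$450.95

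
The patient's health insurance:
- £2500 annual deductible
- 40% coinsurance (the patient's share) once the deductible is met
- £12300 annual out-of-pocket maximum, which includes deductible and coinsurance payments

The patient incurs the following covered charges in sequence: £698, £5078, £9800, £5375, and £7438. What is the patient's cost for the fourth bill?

£2150

#1 (£698): fully absorbed by the deductible. Patient owes £698 (running OOP £698).
#2 (£5078): £1802 to deductible, leaving £3276; 40% of £3276 = £1310.40. Patient owes £3112.40 (running OOP £3810.40).
#3 (£9800): 40% coinsurance on £9800 = £3920. Cost to patient: £3920. OOP to date £7730.40.
#4 (£5375): deductible already satisfied, so patient's share is 40% × £5375 = £2150. Patient owes £2150 (running OOP £9880.40).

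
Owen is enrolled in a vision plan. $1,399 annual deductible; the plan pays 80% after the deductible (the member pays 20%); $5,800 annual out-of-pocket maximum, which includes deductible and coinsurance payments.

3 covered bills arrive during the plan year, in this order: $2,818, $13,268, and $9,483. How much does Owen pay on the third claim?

Bill 1, $2,818: deductible takes $1,399, $1,419 remains; 20% of $1,419 = $283.80. Member pays $1,682.80; OOP now $1,682.80.
Bill 2, $13,268: deductible met; 20% of $13,268 = $2,653.60. Member pays $2,653.60; OOP now $4,336.40.
Bill 3, $9,483: deductible met; 20% of $9,483 = $1,896.60. Adding that to $4,336.40 gives $6,233, past the $5,800 cap; member pays only $5,800 − $4,336.40 = $1,463.60.

$1,463.60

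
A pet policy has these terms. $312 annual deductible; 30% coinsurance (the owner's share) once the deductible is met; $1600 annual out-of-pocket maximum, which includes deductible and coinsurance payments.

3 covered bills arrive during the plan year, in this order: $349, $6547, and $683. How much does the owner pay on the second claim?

$1276.90

Claim 1 ($349): $312 to deductible, leaving $37; coinsurance $37 × 30% = $11.10. Cost to owner: $323.10. OOP to date $323.10.
Claim 2 ($6547): 30% coinsurance on $6547 = $1964.10. OOP would hit $2287.20 > $1600, so the cap limits the owner to $1600 − $323.10 = $1276.90.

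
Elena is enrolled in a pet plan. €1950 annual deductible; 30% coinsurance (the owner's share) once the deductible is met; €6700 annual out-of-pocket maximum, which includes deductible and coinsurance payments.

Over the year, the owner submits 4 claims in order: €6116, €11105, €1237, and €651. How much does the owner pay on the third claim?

#1 (€6116): deductible takes €1950, €4166 remains; owner's 30% is €1249.80. Owner pays €3199.80; OOP now €3199.80.
#2 (€11105): deductible met; 30% of €11105 = €3331.50. Owner pays €3331.50; OOP now €6531.30.
#3 (€1237): deductible already satisfied, so owner's share is 30% × €1237 = €371.10. OOP would hit €6902.40 > €6700, so the cap limits the owner to €6700 − €6531.30 = €168.70.

€168.70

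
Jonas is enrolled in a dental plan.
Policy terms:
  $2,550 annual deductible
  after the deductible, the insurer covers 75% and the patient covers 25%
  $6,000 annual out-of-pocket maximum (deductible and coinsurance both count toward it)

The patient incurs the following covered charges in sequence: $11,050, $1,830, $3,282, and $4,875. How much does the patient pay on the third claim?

Bill 1, $11,050: $2,550 finishes the deductible; $8,500 goes to coinsurance; coinsurance $8,500 × 25% = $2,125. Patient owes $4,675 (running OOP $4,675).
Bill 2, $1,830: 25% coinsurance on $1,830 = $457.50. Patient owes $457.50 (running OOP $5,132.50).
Bill 3, $3,282: 25% coinsurance on $3,282 = $820.50. Cost to patient: $820.50. OOP to date $5,953.

$820.50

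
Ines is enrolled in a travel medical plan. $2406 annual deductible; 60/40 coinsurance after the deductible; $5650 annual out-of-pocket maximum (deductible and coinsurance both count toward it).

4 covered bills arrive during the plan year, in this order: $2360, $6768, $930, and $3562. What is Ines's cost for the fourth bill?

$183.20

Bill 1, $2360: entire amount goes to the deductible. Traveler pays $2360; OOP now $2360.
Bill 2, $6768: $46 finishes the deductible; $6722 goes to coinsurance; traveler's 40% is $2688.80. Traveler pays $2734.80; OOP now $5094.80.
Bill 3, $930: deductible already satisfied, so traveler's share is 40% × $930 = $372. Cost to traveler: $372. OOP to date $5466.80.
Bill 4, $3562: deductible met; 40% of $3562 = $1424.80. OOP would hit $6891.60 > $5650, so the cap limits the traveler to $5650 − $5466.80 = $183.20.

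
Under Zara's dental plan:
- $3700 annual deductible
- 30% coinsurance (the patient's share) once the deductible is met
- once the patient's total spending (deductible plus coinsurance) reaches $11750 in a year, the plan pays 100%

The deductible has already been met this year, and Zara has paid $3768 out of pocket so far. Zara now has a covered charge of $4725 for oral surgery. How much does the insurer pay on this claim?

With the deductible met, the entire $4725 is subject to coinsurance.
Patient's 30% share of $4725 is $1417.50.
Total out-of-pocket so far would be $3768 + $1417.50 = $5185.50, below the $11750 cap — no reduction.
Insurer pays the balance: $4725 − $1417.50 = $3307.50.

$3307.50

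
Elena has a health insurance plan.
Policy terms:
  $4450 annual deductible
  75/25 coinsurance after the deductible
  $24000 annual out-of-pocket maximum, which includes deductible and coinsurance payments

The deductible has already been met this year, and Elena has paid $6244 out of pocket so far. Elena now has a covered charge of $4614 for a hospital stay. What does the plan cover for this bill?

$3460.50

The deductible is already satisfied, so the full bill goes to coinsurance.
25% of $4614 = $1153.50 falls to the patient.
Total out-of-pocket so far would be $6244 + $1153.50 = $7397.50, below the $24000 cap — no reduction.
The insurer covers the remainder: $4614 − $1153.50 = $3460.50.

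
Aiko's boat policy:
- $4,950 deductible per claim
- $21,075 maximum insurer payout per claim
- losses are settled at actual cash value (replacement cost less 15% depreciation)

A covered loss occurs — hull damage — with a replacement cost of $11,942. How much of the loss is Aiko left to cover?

Actual cash value after 15% depreciation: $11,942 × 85% = $10,150.70.
Less the $4,950 deductible: $10,150.70 − $4,950 = $5,200.70.
$5,200.70 is within the $21,075 limit, so the insurer pays $5,200.70.
Out of pocket: $11,942 − $5,200.70 = $6,741.30.

$6,741.30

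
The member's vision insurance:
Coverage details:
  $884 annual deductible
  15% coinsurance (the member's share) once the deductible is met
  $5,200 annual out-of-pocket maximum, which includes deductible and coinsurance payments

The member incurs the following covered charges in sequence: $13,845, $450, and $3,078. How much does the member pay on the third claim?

$461.70

Claim 1 ($13,845): $884 to deductible, leaving $12,961; 15% of $12,961 = $1,944.15. Cost to member: $2,828.15. OOP to date $2,828.15.
Claim 2 ($450): 15% coinsurance on $450 = $67.50. Cost to member: $67.50. OOP to date $2,895.65.
Claim 3 ($3,078): 15% coinsurance on $3,078 = $461.70. Member pays $461.70; OOP now $3,357.35.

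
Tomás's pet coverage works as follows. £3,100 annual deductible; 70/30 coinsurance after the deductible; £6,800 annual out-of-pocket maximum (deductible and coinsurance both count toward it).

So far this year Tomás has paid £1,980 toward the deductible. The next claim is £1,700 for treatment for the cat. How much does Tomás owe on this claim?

Remaining deductible: £3,100 − £1,980 = £1,120.
After the £1,120 deductible portion, £1,700 − £1,120 = £580 is subject to coinsurance.
Owner's 30% share of £580 is £174.
So the owner owes £1,120 + £174 = £1,294 before any cap.
Total out-of-pocket so far would be £1,980 + £1,294 = £3,274, below the £6,800 cap — no reduction.

£1,294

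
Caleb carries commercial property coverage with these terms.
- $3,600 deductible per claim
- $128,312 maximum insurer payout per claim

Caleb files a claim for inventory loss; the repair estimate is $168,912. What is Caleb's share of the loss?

$40,600

After the deductible, $168,912 − $3,600 = $165,312 remains.
Since $165,312 > $128,312, the payout is capped at $128,312.
Out of pocket: $168,912 − $128,312 = $40,600.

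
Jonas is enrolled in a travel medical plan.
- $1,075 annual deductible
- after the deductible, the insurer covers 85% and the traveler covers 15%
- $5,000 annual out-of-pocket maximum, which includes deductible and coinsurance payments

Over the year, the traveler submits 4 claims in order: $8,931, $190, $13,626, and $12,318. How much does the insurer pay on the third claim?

#1 ($8,931): deductible takes $1,075, $7,856 remains; 15% of $7,856 = $1,178.40. Traveler pays $2,253.40; OOP now $2,253.40. Insurer: $8,931 − $2,253.40 = $6,677.60.
#2 ($190): 15% coinsurance on $190 = $28.50. Traveler owes $28.50 (running OOP $2,281.90). Plan pays $190 − $28.50 = $161.50.
#3 ($13,626): 15% coinsurance on $13,626 = $2,043.90. Cost to traveler: $2,043.90. OOP to date $4,325.80. Insurer: $13,626 − $2,043.90 = $11,582.10.

$11,582.10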